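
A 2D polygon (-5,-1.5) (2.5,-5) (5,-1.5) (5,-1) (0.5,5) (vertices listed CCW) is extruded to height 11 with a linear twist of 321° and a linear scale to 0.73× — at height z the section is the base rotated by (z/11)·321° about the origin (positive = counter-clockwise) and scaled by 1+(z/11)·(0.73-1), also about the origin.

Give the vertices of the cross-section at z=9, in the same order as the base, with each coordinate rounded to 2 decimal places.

t = z/height = 9/11 = 0.818182
s = 1 + (scale-1)·z/height = 1 + (0.73-1)·9/11 = 0.779091
θ = twist·z/height = 321°·9/11 = 262.6364° = 4.583869 rad
cos θ = -0.128166, sin θ = -0.991753 (intermediates below are computed at full precision and shown rounded to 5 d.p.)
v1: (-5,-1.5) → rotate → (-0.84680,5.15101) → ×s → (-0.65973,4.01311) → (-0.66,4.01)
v2: (2.5,-5) → rotate → (-5.27918,-1.83855) → ×s → (-4.11296,-1.43240) → (-4.11,-1.43)
v3: (5,-1.5) → rotate → (-2.12846,-4.76651) → ×s → (-1.65826,-3.71355) → (-1.66,-3.71)
v4: (5,-1) → rotate → (-1.63258,-4.83060) → ×s → (-1.27193,-3.76347) → (-1.27,-3.76)
v5: (0.5,5) → rotate → (4.89468,-1.13671) → ×s → (3.81340,-0.88560) → (3.81,-0.89)

Cross-section at z=9: (-0.66,4.01) (-4.11,-1.43) (-1.66,-3.71) (-1.27,-3.76) (3.81,-0.89)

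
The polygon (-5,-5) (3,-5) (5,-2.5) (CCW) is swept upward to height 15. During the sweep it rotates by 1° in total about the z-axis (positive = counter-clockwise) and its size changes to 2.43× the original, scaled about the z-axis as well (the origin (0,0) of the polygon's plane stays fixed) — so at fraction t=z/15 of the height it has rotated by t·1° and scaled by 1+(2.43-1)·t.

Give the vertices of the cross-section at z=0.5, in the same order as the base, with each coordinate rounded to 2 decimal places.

t = z/height = 0.5/15 = 0.0333333
s = 1 + (scale-1)·z/height = 1 + (2.43-1)·0.5/15 = 1.047667
θ = twist·z/height = 1°·0.5/15 = 0.0333° = 0.000582 rad
cos θ = 1.000000, sin θ = 0.000582 (intermediates below are computed at full precision and shown rounded to 5 d.p.)
v1: (-5,-5) → rotate → (-4.99709,-5.00291) → ×s → (-5.23528,-5.24138) → (-5.24,-5.24)
v2: (3,-5) → rotate → (3.00291,-4.99825) → ×s → (3.14605,-5.23650) → (3.15,-5.24)
v3: (5,-2.5) → rotate → (5.00145,-2.49709) → ×s → (5.23986,-2.61612) → (5.24,-2.62)

Cross-section at z=0.5: (-5.24,-5.24) (3.15,-5.24) (5.24,-2.62)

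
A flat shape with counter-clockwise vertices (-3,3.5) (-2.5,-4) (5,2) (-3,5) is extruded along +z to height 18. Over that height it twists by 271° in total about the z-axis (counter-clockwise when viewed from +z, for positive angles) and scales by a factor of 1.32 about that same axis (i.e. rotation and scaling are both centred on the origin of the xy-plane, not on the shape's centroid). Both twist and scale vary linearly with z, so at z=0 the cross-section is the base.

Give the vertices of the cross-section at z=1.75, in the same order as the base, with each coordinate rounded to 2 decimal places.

Cross-section at z=1.75: (-4.37,1.86) (-0.48,-4.84) (3.70,4.14) (-5.06,3.25)

t = z/height = 1.75/18 = 0.0972222
s = 1 + (scale-1)·z/height = 1 + (1.32-1)·1.75/18 = 1.031111
θ = twist·z/height = 271°·1.75/18 = 26.3472° = 0.459846 rad
cos θ = 0.896121, sin θ = 0.443810 (intermediates below are computed at full precision and shown rounded to 5 d.p.)
v1: (-3,3.5) → rotate → (-4.24170,1.80499) → ×s → (-4.37366,1.86115) → (-4.37,1.86)
v2: (-2.5,-4) → rotate → (-0.46506,-4.69401) → ×s → (-0.47953,-4.84004) → (-0.48,-4.84)
v3: (5,2) → rotate → (3.59298,4.01129) → ×s → (3.70477,4.13609) → (3.70,4.14)
v4: (-3,5) → rotate → (-4.90741,3.14918) → ×s → (-5.06009,3.24715) → (-5.06,3.25)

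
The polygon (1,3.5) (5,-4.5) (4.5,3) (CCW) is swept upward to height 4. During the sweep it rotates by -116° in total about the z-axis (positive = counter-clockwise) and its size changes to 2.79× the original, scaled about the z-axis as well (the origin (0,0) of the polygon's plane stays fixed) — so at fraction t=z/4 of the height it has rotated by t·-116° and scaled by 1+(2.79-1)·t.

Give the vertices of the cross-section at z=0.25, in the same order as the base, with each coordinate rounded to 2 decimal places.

t = z/height = 0.25/4 = 0.0625
s = 1 + (scale-1)·z/height = 1 + (2.79-1)·0.25/4 = 1.111875
θ = twist·z/height = -116°·0.25/4 = -7.2500° = -0.126536 rad
cos θ = 0.992005, sin θ = -0.126199 (intermediates below are computed at full precision and shown rounded to 5 d.p.)
v1: (1,3.5) → rotate → (1.43370,3.34582) → ×s → (1.59410,3.72013) → (1.59,3.72)
v2: (5,-4.5) → rotate → (4.39213,-5.09502) → ×s → (4.88350,-5.66502) → (4.88,-5.67)
v3: (4.5,3) → rotate → (4.84262,2.40812) → ×s → (5.38439,2.67753) → (5.38,2.68)

Cross-section at z=0.25: (1.59,3.72) (4.88,-5.67) (5.38,2.68)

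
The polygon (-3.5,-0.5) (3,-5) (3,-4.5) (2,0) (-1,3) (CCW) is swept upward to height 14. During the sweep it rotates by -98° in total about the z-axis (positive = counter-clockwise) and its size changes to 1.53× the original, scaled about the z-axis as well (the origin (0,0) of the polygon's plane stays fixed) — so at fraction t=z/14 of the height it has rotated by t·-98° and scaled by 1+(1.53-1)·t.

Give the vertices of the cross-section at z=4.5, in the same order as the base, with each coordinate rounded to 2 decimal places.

t = z/height = 4.5/14 = 0.321429
s = 1 + (scale-1)·z/height = 1 + (1.53-1)·4.5/14 = 1.170357
θ = twist·z/height = -98°·4.5/14 = -31.5000° = -0.549779 rad
cos θ = 0.852640, sin θ = -0.522499 (intermediates below are computed at full precision and shown rounded to 5 d.p.)
v1: (-3.5,-0.5) → rotate → (-3.24549,1.40242) → ×s → (-3.79838,1.64134) → (-3.80,1.64)
v2: (3,-5) → rotate → (-0.05457,-5.83070) → ×s → (-0.06387,-6.82400) → (-0.06,-6.82)
v3: (3,-4.5) → rotate → (0.20668,-5.40438) → ×s → (0.24189,-6.32505) → (0.24,-6.33)
v4: (2,0) → rotate → (1.70528,-1.04500) → ×s → (1.99579,-1.22302) → (2.00,-1.22)
v5: (-1,3) → rotate → (0.71486,3.08042) → ×s → (0.83664,3.60519) → (0.84,3.61)

Cross-section at z=4.5: (-3.80,1.64) (-0.06,-6.82) (0.24,-6.33) (2.00,-1.22) (0.84,3.61)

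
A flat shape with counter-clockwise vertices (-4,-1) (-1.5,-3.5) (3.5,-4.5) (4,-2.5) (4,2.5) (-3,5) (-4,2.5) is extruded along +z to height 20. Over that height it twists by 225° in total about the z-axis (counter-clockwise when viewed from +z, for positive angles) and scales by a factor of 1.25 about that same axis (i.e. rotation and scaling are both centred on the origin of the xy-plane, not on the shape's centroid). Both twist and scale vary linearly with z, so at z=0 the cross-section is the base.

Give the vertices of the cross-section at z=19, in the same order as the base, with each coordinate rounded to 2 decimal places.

Cross-section at z=19: (3.43,3.78) (-0.86,4.63) (-6.70,2.22) (-5.83,-0.18) (-2.40,-5.32) (6.52,-3.08) (5.83,0.18)

t = z/height = 19/20 = 0.95
s = 1 + (scale-1)·z/height = 1 + (1.25-1)·19/20 = 1.237500
θ = twist·z/height = 225°·19/20 = 213.7500° = 3.730641 rad
cos θ = -0.831470, sin θ = -0.555570 (intermediates below are computed at full precision and shown rounded to 5 d.p.)
v1: (-4,-1) → rotate → (2.77031,3.05375) → ×s → (3.42826,3.77902) → (3.43,3.78)
v2: (-1.5,-3.5) → rotate → (-0.69729,3.74350) → ×s → (-0.86290,4.63258) → (-0.86,4.63)
v3: (3.5,-4.5) → rotate → (-5.41021,1.79712) → ×s → (-6.69513,2.22393) → (-6.70,2.22)
v4: (4,-2.5) → rotate → (-4.71480,-0.14361) → ×s → (-5.83457,-0.17771) → (-5.83,-0.18)
v5: (4,2.5) → rotate → (-1.93695,-4.30095) → ×s → (-2.39698,-5.32243) → (-2.40,-5.32)
v6: (-3,5) → rotate → (5.27226,-2.49064) → ×s → (6.52442,-3.08216) → (6.52,-3.08)
v7: (-4,2.5) → rotate → (4.71480,0.14361) → ×s → (5.83457,0.17771) → (5.83,0.18)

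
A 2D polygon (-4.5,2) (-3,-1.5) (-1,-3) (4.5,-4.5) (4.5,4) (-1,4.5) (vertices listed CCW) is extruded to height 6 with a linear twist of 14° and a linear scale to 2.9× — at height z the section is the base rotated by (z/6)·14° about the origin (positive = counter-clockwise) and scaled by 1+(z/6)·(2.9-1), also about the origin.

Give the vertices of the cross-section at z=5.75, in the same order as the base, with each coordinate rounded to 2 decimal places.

Cross-section at z=5.75: (-13.66,2.54) (-7.25,-6.08) (-0.78,-8.89) (15.29,-9.40) (9.73,13.92) (-5.69,11.69)

t = z/height = 5.75/6 = 0.958333
s = 1 + (scale-1)·z/height = 1 + (2.9-1)·5.75/6 = 2.820833
θ = twist·z/height = 14°·5.75/6 = 13.4167° = 0.234165 rad
cos θ = 0.972708, sin θ = 0.232031 (intermediates below are computed at full precision and shown rounded to 5 d.p.)
v1: (-4.5,2) → rotate → (-4.84125,0.90128) → ×s → (-13.65636,2.54235) → (-13.66,2.54)
v2: (-3,-1.5) → rotate → (-2.57008,-2.15516) → ×s → (-7.24976,-6.07933) → (-7.25,-6.08)
v3: (-1,-3) → rotate → (-0.27662,-3.15016) → ×s → (-0.78029,-8.88607) → (-0.78,-8.89)
v4: (4.5,-4.5) → rotate → (5.42133,-3.33305) → ×s → (15.29266,-9.40198) → (15.29,-9.40)
v5: (4.5,4) → rotate → (3.44906,4.93497) → ×s → (9.72924,13.92074) → (9.73,13.92)
v6: (-1,4.5) → rotate → (-2.01685,4.14516) → ×s → (-5.68919,11.69280) → (-5.69,11.69)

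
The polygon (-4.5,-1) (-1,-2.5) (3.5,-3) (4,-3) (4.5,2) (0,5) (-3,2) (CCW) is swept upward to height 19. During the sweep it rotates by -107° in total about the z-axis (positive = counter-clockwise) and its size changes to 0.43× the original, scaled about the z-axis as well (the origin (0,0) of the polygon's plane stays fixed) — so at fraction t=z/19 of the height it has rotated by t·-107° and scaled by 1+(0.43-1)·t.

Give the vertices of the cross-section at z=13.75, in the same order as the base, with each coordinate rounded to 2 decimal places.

t = z/height = 13.75/19 = 0.723684
s = 1 + (scale-1)·z/height = 1 + (0.43-1)·13.75/19 = 0.587500
θ = twist·z/height = -107°·13.75/19 = -77.4342° = -1.351482 rad
cos θ = 0.217560, sin θ = -0.976047 (intermediates below are computed at full precision and shown rounded to 5 d.p.)
v1: (-4.5,-1) → rotate → (-1.95507,4.17465) → ×s → (-1.14860,2.45261) → (-1.15,2.45)
v2: (-1,-2.5) → rotate → (-2.65768,0.43215) → ×s → (-1.56139,0.25389) → (-1.56,0.25)
v3: (3.5,-3) → rotate → (-2.16668,-4.06885) → ×s → (-1.27292,-2.39045) → (-1.27,-2.39)
v4: (4,-3) → rotate → (-2.05790,-4.55687) → ×s → (-1.20902,-2.67716) → (-1.21,-2.68)
v5: (4.5,2) → rotate → (2.93112,-3.95709) → ×s → (1.72203,-2.32479) → (1.72,-2.32)
v6: (0,5) → rotate → (4.88023,1.08780) → ×s → (2.86714,0.63908) → (2.87,0.64)
v7: (-3,2) → rotate → (1.29941,3.36326) → ×s → (0.76340,1.97592) → (0.76,1.98)

Cross-section at z=13.75: (-1.15,2.45) (-1.56,0.25) (-1.27,-2.39) (-1.21,-2.68) (1.72,-2.32) (2.87,0.64) (0.76,1.98)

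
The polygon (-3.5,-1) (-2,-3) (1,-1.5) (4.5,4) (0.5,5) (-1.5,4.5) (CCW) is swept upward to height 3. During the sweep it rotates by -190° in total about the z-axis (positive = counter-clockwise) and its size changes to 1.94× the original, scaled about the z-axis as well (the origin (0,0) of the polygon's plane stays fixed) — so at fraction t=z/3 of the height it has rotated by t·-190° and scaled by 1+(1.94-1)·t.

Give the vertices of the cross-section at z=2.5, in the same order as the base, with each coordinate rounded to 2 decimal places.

t = z/height = 2.5/3 = 0.833333
s = 1 + (scale-1)·z/height = 1 + (1.94-1)·2.5/3 = 1.783333
θ = twist·z/height = -190°·2.5/3 = -158.3333° = -2.763438 rad
cos θ = -0.929348, sin θ = -0.369206 (intermediates below are computed at full precision and shown rounded to 5 d.p.)
v1: (-3.5,-1) → rotate → (2.88351,2.22157) → ×s → (5.14226,3.96180) → (5.14,3.96)
v2: (-2,-3) → rotate → (0.75108,3.52645) → ×s → (1.33942,6.28884) → (1.34,6.29)
v3: (1,-1.5) → rotate → (-1.48316,1.02482) → ×s → (-2.64496,1.82759) → (-2.64,1.83)
v4: (4.5,4) → rotate → (-2.70524,-5.37882) → ×s → (-4.82434,-9.59223) → (-4.82,-9.59)
v5: (0.5,5) → rotate → (1.38136,-4.83134) → ×s → (2.46342,-8.61589) → (2.46,-8.62)
v6: (-1.5,4.5) → rotate → (3.05545,-3.62825) → ×s → (5.44888,-6.47039) → (5.45,-6.47)

Cross-section at z=2.5: (5.14,3.96) (1.34,6.29) (-2.64,1.83) (-4.82,-9.59) (2.46,-8.62) (5.45,-6.47)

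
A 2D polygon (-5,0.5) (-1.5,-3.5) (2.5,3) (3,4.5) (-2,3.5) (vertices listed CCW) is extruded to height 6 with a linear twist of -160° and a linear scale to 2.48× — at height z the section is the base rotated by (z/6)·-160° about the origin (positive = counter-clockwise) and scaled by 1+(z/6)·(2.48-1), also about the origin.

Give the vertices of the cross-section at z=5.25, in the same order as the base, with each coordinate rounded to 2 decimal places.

Cross-section at z=5.25: (9.53,6.50) (-2.53,8.37) (0.03,-8.96) (1.36,-12.34) (8.68,-3.20)

t = z/height = 5.25/6 = 0.875
s = 1 + (scale-1)·z/height = 1 + (2.48-1)·5.25/6 = 2.295000
θ = twist·z/height = -160°·5.25/6 = -140.0000° = -2.443461 rad
cos θ = -0.766044, sin θ = -0.642788 (intermediates below are computed at full precision and shown rounded to 5 d.p.)
v1: (-5,0.5) → rotate → (4.15162,2.83092) → ×s → (9.52796,6.49695) → (9.53,6.50)
v2: (-1.5,-3.5) → rotate → (-1.10069,3.64534) → ×s → (-2.52608,8.36605) → (-2.53,8.37)
v3: (2.5,3) → rotate → (0.01325,-3.90510) → ×s → (0.03041,-8.96221) → (0.03,-8.96)
v4: (3,4.5) → rotate → (0.59441,-5.37556) → ×s → (1.36417,-12.33692) → (1.36,-12.34)
v5: (-2,3.5) → rotate → (3.78185,-1.39558) → ×s → (8.67934,-3.20286) → (8.68,-3.20)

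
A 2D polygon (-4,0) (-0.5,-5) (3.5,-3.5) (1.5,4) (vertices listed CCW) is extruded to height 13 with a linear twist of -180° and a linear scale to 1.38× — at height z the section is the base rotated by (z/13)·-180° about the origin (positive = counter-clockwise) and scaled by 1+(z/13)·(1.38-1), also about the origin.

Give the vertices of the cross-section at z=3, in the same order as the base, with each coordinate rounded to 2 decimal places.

Cross-section at z=3: (-3.26,2.89) (-4.01,-3.71) (0.33,-5.37) (4.11,2.17)

t = z/height = 3/13 = 0.230769
s = 1 + (scale-1)·z/height = 1 + (1.38-1)·3/13 = 1.087692
θ = twist·z/height = -180°·3/13 = -41.5385° = -0.724983 rad
cos θ = 0.748511, sin θ = -0.663123 (intermediates below are computed at full precision and shown rounded to 5 d.p.)
v1: (-4,0) → rotate → (-2.99404,2.65249) → ×s → (-3.25660,2.88509) → (-3.26,2.89)
v2: (-0.5,-5) → rotate → (-3.68987,-3.41099) → ×s → (-4.01344,-3.71011) → (-4.01,-3.71)
v3: (3.5,-3.5) → rotate → (0.29886,-4.94072) → ×s → (0.32507,-5.37398) → (0.33,-5.37)
v4: (1.5,4) → rotate → (3.77526,1.99936) → ×s → (4.10632,2.17469) → (4.11,2.17)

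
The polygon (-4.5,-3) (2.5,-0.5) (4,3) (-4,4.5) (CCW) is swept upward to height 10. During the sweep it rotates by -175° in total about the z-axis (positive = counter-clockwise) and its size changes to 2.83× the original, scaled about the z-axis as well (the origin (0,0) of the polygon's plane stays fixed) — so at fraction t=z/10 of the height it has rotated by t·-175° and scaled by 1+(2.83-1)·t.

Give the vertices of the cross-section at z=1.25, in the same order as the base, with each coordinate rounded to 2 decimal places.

Cross-section at z=1.25: (-6.50,-1.36) (2.62,-1.71) (5.93,1.59) (-2.50,6.96)

t = z/height = 1.25/10 = 0.125
s = 1 + (scale-1)·z/height = 1 + (2.83-1)·1.25/10 = 1.228750
θ = twist·z/height = -175°·1.25/10 = -21.8750° = -0.381791 rad
cos θ = 0.927999, sin θ = -0.372583 (intermediates below are computed at full precision and shown rounded to 5 d.p.)
v1: (-4.5,-3) → rotate → (-5.29374,-1.10737) → ×s → (-6.50469,-1.36069) → (-6.50,-1.36)
v2: (2.5,-0.5) → rotate → (2.13371,-1.39546) → ×s → (2.62179,-1.71467) → (2.62,-1.71)
v3: (4,3) → rotate → (4.82974,1.29367) → ×s → (5.93455,1.58959) → (5.93,1.59)
v4: (-4,4.5) → rotate → (-2.03537,5.66633) → ×s → (-2.50096,6.96250) → (-2.50,6.96)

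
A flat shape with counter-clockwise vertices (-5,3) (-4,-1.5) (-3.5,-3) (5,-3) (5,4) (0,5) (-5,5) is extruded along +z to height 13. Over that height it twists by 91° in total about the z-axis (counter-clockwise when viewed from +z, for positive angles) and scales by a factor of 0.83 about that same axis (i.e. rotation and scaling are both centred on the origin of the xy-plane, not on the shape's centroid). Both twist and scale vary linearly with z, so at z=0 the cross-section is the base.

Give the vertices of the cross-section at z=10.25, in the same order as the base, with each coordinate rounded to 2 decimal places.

Cross-section at z=10.25: (-3.82,-3.30) (0.15,-3.70) (1.52,-3.69) (3.82,3.30) (-1.93,5.20) (-4.11,1.36) (-5.47,-2.76)

t = z/height = 10.25/13 = 0.788462
s = 1 + (scale-1)·z/height = 1 + (0.83-1)·10.25/13 = 0.865962
θ = twist·z/height = 91°·10.25/13 = 71.7500° = 1.252274 rad
cos θ = 0.313164, sin θ = 0.949699 (intermediates below are computed at full precision and shown rounded to 5 d.p.)
v1: (-5,3) → rotate → (-4.41492,-3.80900) → ×s → (-3.82315,-3.29845) → (-3.82,-3.30)
v2: (-4,-1.5) → rotate → (0.17189,-4.26854) → ×s → (0.14885,-3.69639) → (0.15,-3.70)
v3: (-3.5,-3) → rotate → (1.75302,-4.26344) → ×s → (1.51805,-3.69197) → (1.52,-3.69)
v4: (5,-3) → rotate → (4.41492,3.80900) → ×s → (3.82315,3.29845) → (3.82,3.30)
v5: (5,4) → rotate → (-2.23298,6.00115) → ×s → (-1.93367,5.19677) → (-1.93,5.20)
v6: (0,5) → rotate → (-4.74850,1.56582) → ×s → (-4.11201,1.35594) → (-4.11,1.36)
v7: (-5,5) → rotate → (-6.31431,-3.18268) → ×s → (-5.46795,-2.75608) → (-5.47,-2.76)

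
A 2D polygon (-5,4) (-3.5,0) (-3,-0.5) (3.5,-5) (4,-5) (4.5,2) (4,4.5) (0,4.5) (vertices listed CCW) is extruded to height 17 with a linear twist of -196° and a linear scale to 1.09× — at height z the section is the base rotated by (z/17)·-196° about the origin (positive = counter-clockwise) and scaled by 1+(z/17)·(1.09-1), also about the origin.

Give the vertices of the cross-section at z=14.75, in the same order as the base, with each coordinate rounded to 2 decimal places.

t = z/height = 14.75/17 = 0.867647
s = 1 + (scale-1)·z/height = 1 + (1.09-1)·14.75/17 = 1.078088
θ = twist·z/height = -196°·14.75/17 = -170.0588° = -2.968086 rad
cos θ = -0.984986, sin θ = -0.172637 (intermediates below are computed at full precision and shown rounded to 5 d.p.)
v1: (-5,4) → rotate → (5.61548,-3.07676) → ×s → (6.05398,-3.31702) → (6.05,-3.32)
v2: (-3.5,0) → rotate → (3.44745,0.60423) → ×s → (3.71665,0.65141) → (3.72,0.65)
v3: (-3,-0.5) → rotate → (2.86864,1.01040) → ×s → (3.09264,1.08930) → (3.09,1.09)
v4: (3.5,-5) → rotate → (-4.31063,4.32070) → ×s → (-4.64724,4.65809) → (-4.65,4.66)
v5: (4,-5) → rotate → (-4.80313,4.23438) → ×s → (-5.17819,4.56503) → (-5.18,4.57)
v6: (4.5,2) → rotate → (-4.08716,-2.74684) → ×s → (-4.40632,-2.96133) → (-4.41,-2.96)
v7: (4,4.5) → rotate → (-3.16308,-5.12298) → ×s → (-3.41007,-5.52303) → (-3.41,-5.52)
v8: (0,4.5) → rotate → (0.77687,-4.43243) → ×s → (0.83753,-4.77856) → (0.84,-4.78)

Cross-section at z=14.75: (6.05,-3.32) (3.72,0.65) (3.09,1.09) (-4.65,4.66) (-5.18,4.57) (-4.41,-2.96) (-3.41,-5.52) (0.84,-4.78)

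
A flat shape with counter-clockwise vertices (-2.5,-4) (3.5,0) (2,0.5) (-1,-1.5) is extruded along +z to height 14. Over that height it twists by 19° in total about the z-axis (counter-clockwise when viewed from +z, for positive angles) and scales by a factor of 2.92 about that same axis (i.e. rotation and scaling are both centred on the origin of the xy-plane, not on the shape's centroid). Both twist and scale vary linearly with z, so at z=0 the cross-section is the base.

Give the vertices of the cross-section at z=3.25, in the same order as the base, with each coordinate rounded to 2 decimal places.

t = z/height = 3.25/14 = 0.232143
s = 1 + (scale-1)·z/height = 1 + (2.92-1)·3.25/14 = 1.445714
θ = twist·z/height = 19°·3.25/14 = 4.4107° = 0.076981 rad
cos θ = 0.997038, sin θ = 0.076905 (intermediates below are computed at full precision and shown rounded to 5 d.p.)
v1: (-2.5,-4) → rotate → (-2.18497,-4.18042) → ×s → (-3.15885,-6.04369) → (-3.16,-6.04)
v2: (3.5,0) → rotate → (3.48963,0.26917) → ×s → (5.04501,0.38914) → (5.05,0.39)
v3: (2,0.5) → rotate → (1.95562,0.65233) → ×s → (2.82727,0.94308) → (2.83,0.94)
v4: (-1,-1.5) → rotate → (-0.88168,-1.57246) → ×s → (-1.27466,-2.27333) → (-1.27,-2.27)

Cross-section at z=3.25: (-3.16,-6.04) (5.05,0.39) (2.83,0.94) (-1.27,-2.27)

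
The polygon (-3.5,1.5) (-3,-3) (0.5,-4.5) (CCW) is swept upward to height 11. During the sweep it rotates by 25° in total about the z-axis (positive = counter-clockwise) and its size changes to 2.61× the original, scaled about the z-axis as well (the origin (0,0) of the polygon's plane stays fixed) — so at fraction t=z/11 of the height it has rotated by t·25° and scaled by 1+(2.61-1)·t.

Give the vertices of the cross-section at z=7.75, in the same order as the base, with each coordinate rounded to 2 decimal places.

t = z/height = 7.75/11 = 0.704545
s = 1 + (scale-1)·z/height = 1 + (2.61-1)·7.75/11 = 2.134318
θ = twist·z/height = 25°·7.75/11 = 17.6136° = 0.307416 rad
cos θ = 0.953119, sin θ = 0.302597 (intermediates below are computed at full precision and shown rounded to 5 d.p.)
v1: (-3.5,1.5) → rotate → (-3.78981,0.37059) → ×s → (-8.08866,0.79096) → (-8.09,0.79)
v2: (-3,-3) → rotate → (-1.95157,-3.76715) → ×s → (-4.16526,-8.04029) → (-4.17,-8.04)
v3: (0.5,-4.5) → rotate → (1.83824,-4.13774) → ×s → (3.92340,-8.83124) → (3.92,-8.83)

Cross-section at z=7.75: (-8.09,0.79) (-4.17,-8.04) (3.92,-8.83)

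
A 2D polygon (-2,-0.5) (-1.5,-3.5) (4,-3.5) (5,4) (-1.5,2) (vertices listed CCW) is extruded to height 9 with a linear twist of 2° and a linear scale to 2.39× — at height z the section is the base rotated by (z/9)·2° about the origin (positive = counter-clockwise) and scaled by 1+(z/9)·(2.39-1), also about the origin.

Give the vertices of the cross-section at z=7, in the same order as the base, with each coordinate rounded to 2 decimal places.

t = z/height = 7/9 = 0.777778
s = 1 + (scale-1)·z/height = 1 + (2.39-1)·7/9 = 2.081111
θ = twist·z/height = 2°·7/9 = 1.5556° = 0.027150 rad
cos θ = 0.999631, sin θ = 0.027146 (intermediates below are computed at full precision and shown rounded to 5 d.p.)
v1: (-2,-0.5) → rotate → (-1.98569,-0.55411) → ×s → (-4.13244,-1.15316) → (-4.13,-1.15)
v2: (-1.5,-3.5) → rotate → (-1.40444,-3.53943) → ×s → (-2.92279,-7.36595) → (-2.92,-7.37)
v3: (4,-3.5) → rotate → (4.09354,-3.39013) → ×s → (8.51911,-7.05523) → (8.52,-7.06)
v4: (5,4) → rotate → (4.88957,4.13426) → ×s → (10.17574,8.60385) → (10.18,8.60)
v5: (-1.5,2) → rotate → (-1.55374,1.95854) → ×s → (-3.23350,4.07595) → (-3.23,4.08)

Cross-section at z=7: (-4.13,-1.15) (-2.92,-7.37) (8.52,-7.06) (10.18,8.60) (-3.23,4.08)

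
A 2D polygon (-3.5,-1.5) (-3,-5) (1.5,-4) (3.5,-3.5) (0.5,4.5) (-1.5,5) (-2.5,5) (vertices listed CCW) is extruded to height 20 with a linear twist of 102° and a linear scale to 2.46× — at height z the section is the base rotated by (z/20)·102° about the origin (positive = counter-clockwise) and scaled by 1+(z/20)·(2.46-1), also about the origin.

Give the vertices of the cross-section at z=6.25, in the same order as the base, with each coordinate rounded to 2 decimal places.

t = z/height = 6.25/20 = 0.3125
s = 1 + (scale-1)·z/height = 1 + (2.46-1)·6.25/20 = 1.456250
θ = twist·z/height = 102°·6.25/20 = 31.8750° = 0.556324 rad
cos θ = 0.849202, sin θ = 0.528068 (intermediates below are computed at full precision and shown rounded to 5 d.p.)
v1: (-3.5,-1.5) → rotate → (-2.18011,-3.12204) → ×s → (-3.17478,-4.54647) → (-3.17,-4.55)
v2: (-3,-5) → rotate → (0.09273,-5.83021) → ×s → (0.13504,-8.49025) → (0.14,-8.49)
v3: (1.5,-4) → rotate → (3.38607,-2.60471) → ×s → (4.93097,-3.79310) → (4.93,-3.79)
v4: (3.5,-3.5) → rotate → (4.82045,-1.12397) → ×s → (7.01977,-1.63678) → (7.02,-1.64)
v5: (0.5,4.5) → rotate → (-1.95170,4.08544) → ×s → (-2.84217,5.94943) → (-2.84,5.95)
v6: (-1.5,5) → rotate → (-3.91414,3.45391) → ×s → (-5.69997,5.02976) → (-5.70,5.03)
v7: (-2.5,5) → rotate → (-4.76334,2.92584) → ×s → (-6.93662,4.26076) → (-6.94,4.26)

Cross-section at z=6.25: (-3.17,-4.55) (0.14,-8.49) (4.93,-3.79) (7.02,-1.64) (-2.84,5.95) (-5.70,5.03) (-6.94,4.26)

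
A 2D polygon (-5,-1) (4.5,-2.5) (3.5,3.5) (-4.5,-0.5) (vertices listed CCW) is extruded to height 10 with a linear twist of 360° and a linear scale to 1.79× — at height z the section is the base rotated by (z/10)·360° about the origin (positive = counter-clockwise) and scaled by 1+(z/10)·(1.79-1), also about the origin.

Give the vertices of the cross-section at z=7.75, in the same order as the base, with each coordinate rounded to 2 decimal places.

Cross-section at z=7.75: (-2.85,7.71) (-2.85,-7.80) (6.46,-4.69) (-1.93,7.04)

t = z/height = 7.75/10 = 0.775
s = 1 + (scale-1)·z/height = 1 + (1.79-1)·7.75/10 = 1.612250
θ = twist·z/height = 360°·7.75/10 = 279.0000° = 4.869469 rad
cos θ = 0.156434, sin θ = -0.987688 (intermediates below are computed at full precision and shown rounded to 5 d.p.)
v1: (-5,-1) → rotate → (-1.76986,4.78201) → ×s → (-2.85346,7.70979) → (-2.85,7.71)
v2: (4.5,-2.5) → rotate → (-1.76527,-4.83568) → ×s → (-2.84605,-7.79633) → (-2.85,-7.80)
v3: (3.5,3.5) → rotate → (4.00443,-2.90939) → ×s → (6.45614,-4.69066) → (6.46,-4.69)
v4: (-4.5,-0.5) → rotate → (-1.19780,4.36638) → ×s → (-1.93115,7.03970) → (-1.93,7.04)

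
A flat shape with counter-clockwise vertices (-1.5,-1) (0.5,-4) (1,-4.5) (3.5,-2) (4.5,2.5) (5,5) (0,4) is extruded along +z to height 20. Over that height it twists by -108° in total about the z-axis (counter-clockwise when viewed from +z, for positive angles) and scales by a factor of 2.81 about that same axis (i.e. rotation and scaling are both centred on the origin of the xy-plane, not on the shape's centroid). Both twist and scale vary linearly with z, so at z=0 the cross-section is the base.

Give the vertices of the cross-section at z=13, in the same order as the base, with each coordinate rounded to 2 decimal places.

Cross-section at z=13: (-3.15,2.33) (-7.82,-3.97) (-8.48,-5.37) (-1.52,-8.64) (8.44,-7.37) (13.93,-6.55) (8.19,2.95)

t = z/height = 13/20 = 0.65
s = 1 + (scale-1)·z/height = 1 + (2.81-1)·13/20 = 2.176500
θ = twist·z/height = -108°·13/20 = -70.2000° = -1.225221 rad
cos θ = 0.338738, sin θ = -0.940881 (intermediates below are computed at full precision and shown rounded to 5 d.p.)
v1: (-1.5,-1) → rotate → (-1.44899,1.07258) → ×s → (-3.15372,2.33448) → (-3.15,2.33)
v2: (0.5,-4) → rotate → (-3.59415,-1.82539) → ×s → (-7.82268,-3.97297) → (-7.82,-3.97)
v3: (1,-4.5) → rotate → (-3.89523,-2.46520) → ×s → (-8.47796,-5.36551) → (-8.48,-5.37)
v4: (3.5,-2) → rotate → (-0.69618,-3.97056) → ×s → (-1.51523,-8.64192) → (-1.52,-8.64)
v5: (4.5,2.5) → rotate → (3.87652,-3.38712) → ×s → (8.43725,-7.37206) → (8.44,-7.37)
v6: (5,5) → rotate → (6.39809,-3.01071) → ×s → (13.92545,-6.55282) → (13.93,-6.55)
v7: (0,4) → rotate → (3.76352,1.35495) → ×s → (8.19131,2.94905) → (8.19,2.95)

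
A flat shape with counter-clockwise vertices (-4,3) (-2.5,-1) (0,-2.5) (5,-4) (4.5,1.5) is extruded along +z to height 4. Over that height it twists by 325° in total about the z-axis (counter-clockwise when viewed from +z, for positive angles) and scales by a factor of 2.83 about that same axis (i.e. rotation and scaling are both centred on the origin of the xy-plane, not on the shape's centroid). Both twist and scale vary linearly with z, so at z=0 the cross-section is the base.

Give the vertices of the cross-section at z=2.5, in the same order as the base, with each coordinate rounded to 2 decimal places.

t = z/height = 2.5/4 = 0.625
s = 1 + (scale-1)·z/height = 1 + (2.83-1)·2.5/4 = 2.143750
θ = twist·z/height = 325°·2.5/4 = 203.1250° = 3.545200 rad
cos θ = -0.919650, sin θ = -0.392738 (intermediates below are computed at full precision and shown rounded to 5 d.p.)
v1: (-4,3) → rotate → (4.85682,-1.18800) → ×s → (10.41180,-2.54677) → (10.41,-2.55)
v2: (-2.5,-1) → rotate → (1.90639,1.90150) → ×s → (4.08682,4.07633) → (4.09,4.08)
v3: (0,-2.5) → rotate → (-0.98185,2.29913) → ×s → (-2.10483,4.92875) → (-2.10,4.93)
v4: (5,-4) → rotate → (-6.16920,1.71491) → ×s → (-13.22523,3.67634) → (-13.23,3.68)
v5: (4.5,1.5) → rotate → (-3.54932,-3.14680) → ×s → (-7.60885,-6.74595) → (-7.61,-6.75)

Cross-section at z=2.5: (10.41,-2.55) (4.09,4.08) (-2.10,4.93) (-13.23,3.68) (-7.61,-6.75)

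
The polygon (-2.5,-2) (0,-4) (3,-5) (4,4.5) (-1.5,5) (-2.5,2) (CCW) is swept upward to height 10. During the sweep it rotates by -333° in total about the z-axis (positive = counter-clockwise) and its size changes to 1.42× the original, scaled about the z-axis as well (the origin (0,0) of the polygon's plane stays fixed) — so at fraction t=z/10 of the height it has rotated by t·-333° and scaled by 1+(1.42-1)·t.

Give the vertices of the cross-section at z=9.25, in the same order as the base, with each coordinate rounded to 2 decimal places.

t = z/height = 9.25/10 = 0.925
s = 1 + (scale-1)·z/height = 1 + (1.42-1)·9.25/10 = 1.388500
θ = twist·z/height = -333°·9.25/10 = -308.0250° = -5.376050 rad
cos θ = 0.616005, sin θ = 0.787742 (intermediates below are computed at full precision and shown rounded to 5 d.p.)
v1: (-2.5,-2) → rotate → (0.03547,-3.20137) → ×s → (0.04925,-4.44510) → (0.05,-4.45)
v2: (0,-4) → rotate → (3.15097,-2.46402) → ×s → (4.37512,-3.42129) → (4.38,-3.42)
v3: (3,-5) → rotate → (5.78673,-0.71680) → ×s → (8.03487,-0.99528) → (8.03,-1.00)
v4: (4,4.5) → rotate → (-1.08082,5.92299) → ×s → (-1.50072,8.22407) → (-1.50,8.22)
v5: (-1.5,5) → rotate → (-4.86272,1.89841) → ×s → (-6.75188,2.63595) → (-6.75,2.64)
v6: (-2.5,2) → rotate → (-3.11550,-0.73734) → ×s → (-4.32587,-1.02380) → (-4.33,-1.02)

Cross-section at z=9.25: (0.05,-4.45) (4.38,-3.42) (8.03,-1.00) (-1.50,8.22) (-6.75,2.64) (-4.33,-1.02)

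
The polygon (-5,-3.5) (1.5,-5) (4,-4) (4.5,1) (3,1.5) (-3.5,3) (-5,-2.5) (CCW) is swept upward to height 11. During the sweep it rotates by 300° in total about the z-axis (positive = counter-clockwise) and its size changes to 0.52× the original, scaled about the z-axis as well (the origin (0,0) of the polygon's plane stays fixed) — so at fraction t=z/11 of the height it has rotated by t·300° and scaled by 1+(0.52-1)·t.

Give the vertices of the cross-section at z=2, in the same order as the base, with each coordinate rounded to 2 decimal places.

Cross-section at z=2: (-0.04,-5.57) (4.51,-1.53) (5.09,0.86) (1.64,3.88) (0.47,3.02) (-4.08,-1.01) (-0.79,-5.04)

t = z/height = 2/11 = 0.181818
s = 1 + (scale-1)·z/height = 1 + (0.52-1)·2/11 = 0.912727
θ = twist·z/height = 300°·2/11 = 54.5455° = 0.951998 rad
cos θ = 0.580057, sin θ = 0.814576 (intermediates below are computed at full precision and shown rounded to 5 d.p.)
v1: (-5,-3.5) → rotate → (-0.04927,-6.10308) → ×s → (-0.04497,-5.57045) → (-0.04,-5.57)
v2: (1.5,-5) → rotate → (4.94297,-1.67842) → ×s → (4.51158,-1.53194) → (4.51,-1.53)
v3: (4,-4) → rotate → (5.57853,0.93808) → ×s → (5.09168,0.85621) → (5.09,0.86)
v4: (4.5,1) → rotate → (1.79568,4.24565) → ×s → (1.63897,3.87512) → (1.64,3.88)
v5: (3,1.5) → rotate → (0.51831,3.31381) → ×s → (0.47307,3.02461) → (0.47,3.02)
v6: (-3.5,3) → rotate → (-4.47393,-1.11085) → ×s → (-4.08348,-1.01390) → (-4.08,-1.01)
v7: (-5,-2.5) → rotate → (-0.86384,-5.52302) → ×s → (-0.78845,-5.04101) → (-0.79,-5.04)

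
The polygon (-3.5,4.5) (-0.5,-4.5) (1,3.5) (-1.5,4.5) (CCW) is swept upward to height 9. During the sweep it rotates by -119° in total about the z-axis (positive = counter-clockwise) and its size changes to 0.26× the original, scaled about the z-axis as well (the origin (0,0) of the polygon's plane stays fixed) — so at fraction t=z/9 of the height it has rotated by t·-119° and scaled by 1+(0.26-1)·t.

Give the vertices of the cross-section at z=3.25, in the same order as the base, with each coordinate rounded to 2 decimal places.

Cross-section at z=3.25: (0.37,4.16) (-2.52,-2.16) (2.28,1.38) (1.44,3.16)

t = z/height = 3.25/9 = 0.361111
s = 1 + (scale-1)·z/height = 1 + (0.26-1)·3.25/9 = 0.732778
θ = twist·z/height = -119°·3.25/9 = -42.9722° = -0.750007 rad
cos θ = 0.731684, sin θ = -0.681644 (intermediates below are computed at full precision and shown rounded to 5 d.p.)
v1: (-3.5,4.5) → rotate → (0.50650,5.67833) → ×s → (0.37115,4.16096) → (0.37,4.16)
v2: (-0.5,-4.5) → rotate → (-3.43324,-2.95176) → ×s → (-2.51580,-2.16298) → (-2.52,-2.16)
v3: (1,3.5) → rotate → (3.11744,1.87925) → ×s → (2.28439,1.37707) → (2.28,1.38)
v4: (-1.5,4.5) → rotate → (1.96987,4.31504) → ×s → (1.44348,3.16197) → (1.44,3.16)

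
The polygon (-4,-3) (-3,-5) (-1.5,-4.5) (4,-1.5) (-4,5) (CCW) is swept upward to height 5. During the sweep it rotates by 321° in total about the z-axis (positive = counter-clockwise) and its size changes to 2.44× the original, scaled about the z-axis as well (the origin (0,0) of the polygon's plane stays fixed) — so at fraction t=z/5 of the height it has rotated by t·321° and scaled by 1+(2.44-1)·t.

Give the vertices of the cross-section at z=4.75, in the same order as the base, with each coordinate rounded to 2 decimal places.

t = z/height = 4.75/5 = 0.95
s = 1 + (scale-1)·z/height = 1 + (2.44-1)·4.75/5 = 2.368000
θ = twist·z/height = 321°·4.75/5 = 304.9500° = 5.322382 rad
cos θ = 0.572861, sin θ = -0.819652 (intermediates below are computed at full precision and shown rounded to 5 d.p.)
v1: (-4,-3) → rotate → (-4.75040,1.56002) → ×s → (-11.24895,3.69414) → (-11.25,3.69)
v2: (-3,-5) → rotate → (-5.81685,-0.40535) → ×s → (-13.77429,-0.95987) → (-13.77,-0.96)
v3: (-1.5,-4.5) → rotate → (-4.54773,-1.34840) → ×s → (-10.76902,-3.19301) → (-10.77,-3.19)
v4: (4,-1.5) → rotate → (1.06197,-4.13790) → ×s → (2.51474,-9.79855) → (2.51,-9.80)
v5: (-4,5) → rotate → (1.80682,6.14292) → ×s → (4.27854,14.54642) → (4.28,14.55)

Cross-section at z=4.75: (-11.25,3.69) (-13.77,-0.96) (-10.77,-3.19) (2.51,-9.80) (4.28,14.55)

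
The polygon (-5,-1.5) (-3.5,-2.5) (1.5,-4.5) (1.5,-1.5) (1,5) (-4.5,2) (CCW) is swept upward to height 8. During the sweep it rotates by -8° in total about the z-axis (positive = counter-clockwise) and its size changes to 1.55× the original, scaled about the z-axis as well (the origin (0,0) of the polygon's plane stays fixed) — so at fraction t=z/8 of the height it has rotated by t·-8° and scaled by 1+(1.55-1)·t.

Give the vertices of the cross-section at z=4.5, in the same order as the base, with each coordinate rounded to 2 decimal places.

t = z/height = 4.5/8 = 0.5625
s = 1 + (scale-1)·z/height = 1 + (1.55-1)·4.5/8 = 1.309375
θ = twist·z/height = -8°·4.5/8 = -4.5000° = -0.078540 rad
cos θ = 0.996917, sin θ = -0.078459 (intermediates below are computed at full precision and shown rounded to 5 d.p.)
v1: (-5,-1.5) → rotate → (-5.10228,-1.10308) → ×s → (-6.68079,-1.44435) → (-6.68,-1.44)
v2: (-3.5,-2.5) → rotate → (-3.68536,-2.21769) → ×s → (-4.82552,-2.90378) → (-4.83,-2.90)
v3: (1.5,-4.5) → rotate → (1.14231,-4.60382) → ×s → (1.49571,-6.02812) → (1.50,-6.03)
v4: (1.5,-1.5) → rotate → (1.37769,-1.61306) → ×s → (1.80391,-2.11211) → (1.80,-2.11)
v5: (1,5) → rotate → (1.38921,4.90613) → ×s → (1.81900,6.42396) → (1.82,6.42)
v6: (-4.5,2) → rotate → (-4.32921,2.34690) → ×s → (-5.66856,3.07297) → (-5.67,3.07)

Cross-section at z=4.5: (-6.68,-1.44) (-4.83,-2.90) (1.50,-6.03) (1.80,-2.11) (1.82,6.42) (-5.67,3.07)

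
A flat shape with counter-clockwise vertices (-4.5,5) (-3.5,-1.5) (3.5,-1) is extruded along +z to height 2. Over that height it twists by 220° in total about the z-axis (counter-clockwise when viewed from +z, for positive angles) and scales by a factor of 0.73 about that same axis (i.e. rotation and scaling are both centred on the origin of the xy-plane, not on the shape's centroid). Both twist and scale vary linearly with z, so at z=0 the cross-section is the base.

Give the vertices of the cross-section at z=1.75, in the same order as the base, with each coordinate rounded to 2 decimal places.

t = z/height = 1.75/2 = 0.875
s = 1 + (scale-1)·z/height = 1 + (0.73-1)·1.75/2 = 0.763750
θ = twist·z/height = 220°·1.75/2 = 192.5000° = 3.359759 rad
cos θ = -0.976296, sin θ = -0.216440 (intermediates below are computed at full precision and shown rounded to 5 d.p.)
v1: (-4.5,5) → rotate → (5.47553,-3.90750) → ×s → (4.18194,-2.98435) → (4.18,-2.98)
v2: (-3.5,-1.5) → rotate → (3.09238,2.22198) → ×s → (2.36180,1.69704) → (2.36,1.70)
v3: (3.5,-1) → rotate → (-3.63348,0.21876) → ×s → (-2.77507,0.16708) → (-2.78,0.17)

Cross-section at z=1.75: (4.18,-2.98) (2.36,1.70) (-2.78,0.17)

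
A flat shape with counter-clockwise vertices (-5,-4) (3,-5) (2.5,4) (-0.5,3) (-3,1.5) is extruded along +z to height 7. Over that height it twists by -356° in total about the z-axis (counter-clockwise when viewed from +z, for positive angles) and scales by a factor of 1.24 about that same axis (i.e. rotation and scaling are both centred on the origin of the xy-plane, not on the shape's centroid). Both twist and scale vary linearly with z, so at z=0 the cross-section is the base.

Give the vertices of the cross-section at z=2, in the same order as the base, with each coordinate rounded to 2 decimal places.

t = z/height = 2/7 = 0.285714
s = 1 + (scale-1)·z/height = 1 + (1.24-1)·2/7 = 1.068571
θ = twist·z/height = -356°·2/7 = -101.7143° = -1.775249 rad
cos θ = -0.203031, sin θ = -0.979172 (intermediates below are computed at full precision and shown rounded to 5 d.p.)
v1: (-5,-4) → rotate → (-2.90153,5.70799) → ×s → (-3.10049,6.09939) → (-3.10,6.10)
v2: (3,-5) → rotate → (-5.50496,-1.92236) → ×s → (-5.88244,-2.05418) → (-5.88,-2.05)
v3: (2.5,4) → rotate → (3.40911,-3.26006) → ×s → (3.64288,-3.48360) → (3.64,-3.48)
v4: (-0.5,3) → rotate → (3.03903,-0.11951) → ×s → (3.24742,-0.12770) → (3.25,-0.13)
v5: (-3,1.5) → rotate → (2.07785,2.63297) → ×s → (2.22033,2.81352) → (2.22,2.81)

Cross-section at z=2: (-3.10,6.10) (-5.88,-2.05) (3.64,-3.48) (3.25,-0.13) (2.22,2.81)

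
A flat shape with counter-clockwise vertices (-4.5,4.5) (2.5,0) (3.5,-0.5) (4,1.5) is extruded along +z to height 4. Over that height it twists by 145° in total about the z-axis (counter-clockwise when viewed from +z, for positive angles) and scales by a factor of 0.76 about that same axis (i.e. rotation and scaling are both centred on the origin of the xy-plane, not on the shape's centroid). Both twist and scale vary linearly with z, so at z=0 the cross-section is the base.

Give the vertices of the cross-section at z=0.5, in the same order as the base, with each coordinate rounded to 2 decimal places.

t = z/height = 0.5/4 = 0.125
s = 1 + (scale-1)·z/height = 1 + (0.76-1)·0.5/4 = 0.970000
θ = twist·z/height = 145°·0.5/4 = 18.1250° = 0.316341 rad
cos θ = 0.950380, sin θ = 0.311091 (intermediates below are computed at full precision and shown rounded to 5 d.p.)
v1: (-4.5,4.5) → rotate → (-5.67662,2.87680) → ×s → (-5.50632,2.79050) → (-5.51,2.79)
v2: (2.5,0) → rotate → (2.37595,0.77773) → ×s → (2.30467,0.75440) → (2.30,0.75)
v3: (3.5,-0.5) → rotate → (3.48188,0.61363) → ×s → (3.37742,0.59522) → (3.38,0.60)
v4: (4,1.5) → rotate → (3.33488,2.66993) → ×s → (3.23484,2.58984) → (3.23,2.59)

Cross-section at z=0.5: (-5.51,2.79) (2.30,0.75) (3.38,0.60) (3.23,2.59)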